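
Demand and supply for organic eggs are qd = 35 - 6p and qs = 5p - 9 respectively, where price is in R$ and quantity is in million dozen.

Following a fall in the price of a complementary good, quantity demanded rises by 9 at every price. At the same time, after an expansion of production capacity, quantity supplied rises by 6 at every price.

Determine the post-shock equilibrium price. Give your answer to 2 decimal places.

4.27

Original equilibrium: 35 - 6p = 5p - 9 gives 44 = 11p, so p = 4 and q = 11.
After the shift, demand is qd = 44 - 6p and supply is qs = 5p - 3.
New equilibrium: 44 - 6p = 5p - 3 ⇒ 47 = 11p ⇒ p = 47/11 ≈ 4.2727, q = 202/11 ≈ 18.3636.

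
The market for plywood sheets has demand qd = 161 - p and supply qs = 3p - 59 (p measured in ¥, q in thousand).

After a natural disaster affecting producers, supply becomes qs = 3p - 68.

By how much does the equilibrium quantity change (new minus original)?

-2.25

Initially, 161 - p = 3p - 59, so 220 = 4p and p = 55, q = 106.
With the change applied: demand qd = 161 - p, supply qs = 3p - 68.
Clearing the new market: 161 - p = 3p - 68, so p = 57.25 and q = 103.75.
Δq = 103.75 − 106 = -2.25.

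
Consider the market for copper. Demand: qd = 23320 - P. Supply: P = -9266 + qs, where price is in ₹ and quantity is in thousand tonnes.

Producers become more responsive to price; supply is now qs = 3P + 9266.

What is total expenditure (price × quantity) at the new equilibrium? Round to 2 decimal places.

69590137.75

Before the shock: 23320 - P = P + 9266 ⇒ 14054 = 2P ⇒ P = 7027, q = 16293.
After the shift, demand is qd = 23320 - P and supply is qs = 3P + 9266.
Clearing the new market: 23320 - P = 3P + 9266, so P = 3513.5 and q = 19806.5.
New expenditure = 3513.5 × 19806.5 = 69590137.75.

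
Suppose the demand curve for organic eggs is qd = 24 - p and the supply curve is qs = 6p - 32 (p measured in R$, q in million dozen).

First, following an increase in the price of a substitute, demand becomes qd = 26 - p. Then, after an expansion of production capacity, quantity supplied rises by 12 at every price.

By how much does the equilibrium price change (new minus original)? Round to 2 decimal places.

-1.43

Before the shock: 24 - p = 6p - 32 ⇒ 56 = 7p ⇒ p = 8, q = 16.
The new curves are qd = 26 - p (demand) and qs = 6p - 20 (supply).
New equilibrium: 26 - p = 6p - 20 ⇒ 46 = 7p ⇒ p = 46/7 ≈ 6.5714, q = 136/7 ≈ 19.4286.
Δp = 6.5714 − 8 = -1.43.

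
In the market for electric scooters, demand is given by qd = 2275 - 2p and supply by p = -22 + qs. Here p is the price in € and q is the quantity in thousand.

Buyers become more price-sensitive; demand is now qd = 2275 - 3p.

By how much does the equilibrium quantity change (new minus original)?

-187.75

Before the shock: 2275 - 2p = p + 22 ⇒ 2253 = 3p ⇒ p = 751, q = 773.
The new curves are qd = 2275 - 3p (demand) and qs = p + 22 (supply).
Equate the new curves: 2275 - 3p = p + 22, giving 2253 = 4p, p = 563.25, q = 585.25.
Δq = 585.25 − 773 = -187.75.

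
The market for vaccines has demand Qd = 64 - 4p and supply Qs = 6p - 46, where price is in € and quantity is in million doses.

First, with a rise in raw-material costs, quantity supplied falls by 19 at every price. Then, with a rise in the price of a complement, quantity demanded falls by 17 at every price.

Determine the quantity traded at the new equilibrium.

2.2

Solve the original market: 64 - 4p = 6p - 46, hence p = 11 and Q = 20.
The new curves are Qd = 47 - 4p (demand) and Qs = 6p - 65 (supply).
Setting them equal: 47 - 4p = 6p - 65 → 112 = 10p, so p = 11.2 and Q = 2.2.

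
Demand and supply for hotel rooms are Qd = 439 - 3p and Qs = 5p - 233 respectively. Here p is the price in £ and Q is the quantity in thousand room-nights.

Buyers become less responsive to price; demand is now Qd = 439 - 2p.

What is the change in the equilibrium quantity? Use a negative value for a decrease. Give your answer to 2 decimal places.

+60.00

Before the shock: 439 - 3p = 5p - 233 ⇒ 672 = 8p ⇒ p = 84, Q = 187.
The shock moves the curves to Qd = 439 - 2p and Qs = 5p - 233.
New equilibrium: 439 - 2p = 5p - 233 ⇒ 672 = 7p ⇒ p = 96, Q = 247.
ΔQ = 247 − 187 = +60.00.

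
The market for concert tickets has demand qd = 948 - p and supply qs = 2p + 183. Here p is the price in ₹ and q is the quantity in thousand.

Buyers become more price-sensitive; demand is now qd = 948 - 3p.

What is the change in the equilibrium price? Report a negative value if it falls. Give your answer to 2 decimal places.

Original equilibrium: 948 - p = 2p + 183 gives 765 = 3p, so p = 255 and q = 693.
The new curves are qd = 948 - 3p (demand) and qs = 2p + 183 (supply).
Equate the new curves: 948 - 3p = 2p + 183, giving 765 = 5p, p = 153, q = 489.
Δp = 153 − 255 = -102.00.

-102.00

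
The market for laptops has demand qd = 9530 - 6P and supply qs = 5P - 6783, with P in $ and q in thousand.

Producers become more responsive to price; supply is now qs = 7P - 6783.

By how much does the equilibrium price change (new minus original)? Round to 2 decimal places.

-228.15

Solve the original market: 9530 - 6P = 5P - 6783, hence P = 1483 and q = 632.
The shock moves the curves to qd = 9530 - 6P and qs = 7P - 6783.
Equate the new curves: 9530 - 6P = 7P - 6783, giving 16313 = 13P, P = 16313/13 ≈ 1254.8462, q = 26012/13 ≈ 2000.9231.
ΔP = 1254.8462 − 1483 = -228.15.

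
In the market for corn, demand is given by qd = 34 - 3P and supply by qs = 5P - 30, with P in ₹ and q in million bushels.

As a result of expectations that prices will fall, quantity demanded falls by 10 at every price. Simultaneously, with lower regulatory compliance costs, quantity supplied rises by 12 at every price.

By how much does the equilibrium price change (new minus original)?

Before the shock: 34 - 3P = 5P - 30 ⇒ 64 = 8P ⇒ P = 8, q = 10.
After the shift, demand is qd = 24 - 3P and supply is qs = 5P - 18.
New equilibrium: 24 - 3P = 5P - 18 ⇒ 42 = 8P ⇒ P = 5.25, q = 8.25.
ΔP = 5.25 − 8 = -2.75.

-2.75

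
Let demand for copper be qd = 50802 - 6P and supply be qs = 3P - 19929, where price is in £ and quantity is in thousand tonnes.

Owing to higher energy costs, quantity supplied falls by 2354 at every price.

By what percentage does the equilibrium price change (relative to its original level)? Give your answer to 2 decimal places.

+3.33

Original equilibrium: 50802 - 6P = 3P - 19929 gives 70731 = 9P, so P = 7859 and q = 3648.
With the change applied: demand qd = 50802 - 6P, supply qs = 3P - 22283.
New equilibrium: 50802 - 6P = 3P - 22283 ⇒ 73085 = 9P ⇒ P = 73085/9 ≈ 8120.5556, q = 6236/3 ≈ 2078.6667.
%ΔP = (8120.5556 − 7859) / 7859 × 100 = +3.33%.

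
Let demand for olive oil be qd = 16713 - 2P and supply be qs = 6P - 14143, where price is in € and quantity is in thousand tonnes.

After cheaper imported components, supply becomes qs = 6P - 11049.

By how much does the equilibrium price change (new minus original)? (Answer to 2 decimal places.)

-386.75

Before the shock: 16713 - 2P = 6P - 14143 ⇒ 30856 = 8P ⇒ P = 3857, q = 8999.
The new curves are qd = 16713 - 2P (demand) and qs = 6P - 11049 (supply).
Setting them equal: 16713 - 2P = 6P - 11049 → 27762 = 8P, so P = 3470.25 and q = 9772.5.
ΔP = 3470.25 − 3857 = -386.75.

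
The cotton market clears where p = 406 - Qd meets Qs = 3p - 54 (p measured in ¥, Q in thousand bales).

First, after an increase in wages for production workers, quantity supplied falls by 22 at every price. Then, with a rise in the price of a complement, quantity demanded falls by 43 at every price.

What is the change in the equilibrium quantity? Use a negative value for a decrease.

Solve the original market: 406 - p = 3p - 54, hence p = 115 and Q = 291.
After the shift, demand is Qd = 363 - p and supply is Qs = 3p - 76.
New equilibrium: 363 - p = 3p - 76 ⇒ 439 = 4p ⇒ p = 109.75, Q = 253.25.
ΔQ = 253.25 − 291 = -37.75.

-37.75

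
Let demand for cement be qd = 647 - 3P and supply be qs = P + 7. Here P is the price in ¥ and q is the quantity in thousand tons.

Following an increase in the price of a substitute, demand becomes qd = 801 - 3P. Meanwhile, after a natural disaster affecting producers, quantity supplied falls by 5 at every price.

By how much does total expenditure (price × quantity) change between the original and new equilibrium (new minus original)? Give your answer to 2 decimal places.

+13579.56

Before the shock: 647 - 3P = P + 7 ⇒ 640 = 4P ⇒ P = 160, q = 167.
With the change applied: demand qd = 801 - 3P, supply qs = P + 2.
New equilibrium: 801 - 3P = P + 2 ⇒ 799 = 4P ⇒ P = 199.75, q = 201.75.
Expenditure moves from 160×167 = 26720 to 199.75×201.75 = 40299.5625; change = +13579.56.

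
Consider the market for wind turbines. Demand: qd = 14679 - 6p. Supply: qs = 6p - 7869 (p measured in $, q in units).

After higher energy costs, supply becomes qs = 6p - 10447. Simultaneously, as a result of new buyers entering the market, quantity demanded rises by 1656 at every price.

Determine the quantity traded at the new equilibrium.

2944

Initially, 14679 - 6p = 6p - 7869, so 22548 = 12p and p = 1879, q = 3405.
After the shift, demand is qd = 16335 - 6p and supply is qs = 6p - 10447.
Clearing the new market: 16335 - 6p = 6p - 10447, so p = 13391/6 ≈ 2231.8333 and q = 2944.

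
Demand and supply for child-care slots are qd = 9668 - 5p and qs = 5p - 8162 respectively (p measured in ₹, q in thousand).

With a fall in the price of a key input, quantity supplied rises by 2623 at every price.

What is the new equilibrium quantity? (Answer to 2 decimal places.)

2064.50

Initially, 9668 - 5p = 5p - 8162, so 17830 = 10p and p = 1783, q = 753.
After the shift, demand is qd = 9668 - 5p and supply is qs = 5p - 5539.
Setting them equal: 9668 - 5p = 5p - 5539 → 15207 = 10p, so p = 1520.7 and q = 2064.5.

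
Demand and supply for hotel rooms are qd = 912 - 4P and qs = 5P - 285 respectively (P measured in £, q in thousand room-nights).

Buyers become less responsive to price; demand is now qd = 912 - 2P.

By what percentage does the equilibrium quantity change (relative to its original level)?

Original equilibrium: 912 - 4P = 5P - 285 gives 1197 = 9P, so P = 133 and q = 380.
After the shift, demand is qd = 912 - 2P and supply is qs = 5P - 285.
Equate the new curves: 912 - 2P = 5P - 285, giving 1197 = 7P, P = 171, q = 570.
%Δq = (570 − 380) / 380 × 100 = +50%.

+50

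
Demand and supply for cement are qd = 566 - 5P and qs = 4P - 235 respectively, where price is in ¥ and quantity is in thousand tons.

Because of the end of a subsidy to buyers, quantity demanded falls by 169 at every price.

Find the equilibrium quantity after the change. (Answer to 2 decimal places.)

Before the shock: 566 - 5P = 4P - 235 ⇒ 801 = 9P ⇒ P = 89, q = 121.
The shock moves the curves to qd = 397 - 5P and qs = 4P - 235.
Clearing the new market: 397 - 5P = 4P - 235, so P = 632/9 ≈ 70.2222 and q = 413/9 ≈ 45.8889.

45.89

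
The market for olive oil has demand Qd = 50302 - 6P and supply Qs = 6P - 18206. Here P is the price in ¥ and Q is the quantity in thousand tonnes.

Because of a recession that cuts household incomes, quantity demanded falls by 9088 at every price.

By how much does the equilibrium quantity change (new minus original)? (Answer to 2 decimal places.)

Original equilibrium: 50302 - 6P = 6P - 18206 gives 68508 = 12P, so P = 5709 and Q = 16048.
The shock moves the curves to Qd = 41214 - 6P and Qs = 6P - 18206.
Clearing the new market: 41214 - 6P = 6P - 18206, so P = 14855/3 ≈ 4951.6667 and Q = 11504.
ΔQ = 11504 − 16048 = -4544.00.

-4544.00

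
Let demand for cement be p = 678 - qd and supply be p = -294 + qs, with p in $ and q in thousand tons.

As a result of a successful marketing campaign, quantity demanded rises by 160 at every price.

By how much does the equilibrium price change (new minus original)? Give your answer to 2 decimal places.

+80.00

Original equilibrium: 678 - p = p + 294 gives 384 = 2p, so p = 192 and q = 486.
After the shift, demand is qd = 838 - p and supply is qs = p + 294.
Equate the new curves: 838 - p = p + 294, giving 544 = 2p, p = 272, q = 566.
Δp = 272 − 192 = +80.00.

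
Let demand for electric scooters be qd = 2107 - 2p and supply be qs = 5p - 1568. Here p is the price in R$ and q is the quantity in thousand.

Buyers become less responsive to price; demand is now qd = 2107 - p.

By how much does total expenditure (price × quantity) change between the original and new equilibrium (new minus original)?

+360456.25

Solve the original market: 2107 - 2p = 5p - 1568, hence p = 525 and q = 1057.
After the shift, demand is qd = 2107 - p and supply is qs = 5p - 1568.
New equilibrium: 2107 - p = 5p - 1568 ⇒ 3675 = 6p ⇒ p = 612.5, q = 1494.5.
Expenditure moves from 525×1057 = 554925 to 612.5×1494.5 = 915381.25; change = +360456.25.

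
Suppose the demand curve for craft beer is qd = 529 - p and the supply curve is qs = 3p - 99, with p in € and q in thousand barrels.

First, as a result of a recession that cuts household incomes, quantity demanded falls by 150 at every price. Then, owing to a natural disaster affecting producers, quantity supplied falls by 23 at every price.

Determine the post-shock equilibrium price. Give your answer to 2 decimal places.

Initially, 529 - p = 3p - 99, so 628 = 4p and p = 157, q = 372.
With the change applied: demand qd = 379 - p, supply qs = 3p - 122.
New equilibrium: 379 - p = 3p - 122 ⇒ 501 = 4p ⇒ p = 125.25, q = 253.75.

125.25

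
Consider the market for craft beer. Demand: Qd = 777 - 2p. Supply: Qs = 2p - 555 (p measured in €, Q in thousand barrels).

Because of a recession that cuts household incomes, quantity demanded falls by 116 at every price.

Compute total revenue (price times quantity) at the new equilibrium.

16112

Solve the original market: 777 - 2p = 2p - 555, hence p = 333 and Q = 111.
The new curves are Qd = 661 - 2p (demand) and Qs = 2p - 555 (supply).
Clearing the new market: 661 - 2p = 2p - 555, so p = 304 and Q = 53.
New expenditure = 304 × 53 = 16112.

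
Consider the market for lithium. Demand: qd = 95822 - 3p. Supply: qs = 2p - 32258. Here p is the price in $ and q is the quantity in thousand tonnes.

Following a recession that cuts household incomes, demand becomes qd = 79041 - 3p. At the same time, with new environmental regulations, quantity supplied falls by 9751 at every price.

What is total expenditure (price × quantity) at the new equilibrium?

Original equilibrium: 95822 - 3p = 2p - 32258 gives 128080 = 5p, so p = 25616 and q = 18974.
After the shift, demand is qd = 79041 - 3p and supply is qs = 2p - 42009.
Equate the new curves: 79041 - 3p = 2p - 42009, giving 121050 = 5p, p = 24210, q = 6411.
New expenditure = 24210 × 6411 = 155210310.

155210310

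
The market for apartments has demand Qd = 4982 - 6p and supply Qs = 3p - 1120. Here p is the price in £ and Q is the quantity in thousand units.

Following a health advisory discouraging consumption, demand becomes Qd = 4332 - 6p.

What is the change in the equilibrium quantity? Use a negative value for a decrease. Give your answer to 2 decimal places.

-216.67

Solve the original market: 4982 - 6p = 3p - 1120, hence p = 678 and Q = 914.
With the change applied: demand Qd = 4332 - 6p, supply Qs = 3p - 1120.
New equilibrium: 4332 - 6p = 3p - 1120 ⇒ 5452 = 9p ⇒ p = 5452/9 ≈ 605.7778, Q = 2092/3 ≈ 697.3333.
ΔQ = 697.3333 − 914 = -216.67.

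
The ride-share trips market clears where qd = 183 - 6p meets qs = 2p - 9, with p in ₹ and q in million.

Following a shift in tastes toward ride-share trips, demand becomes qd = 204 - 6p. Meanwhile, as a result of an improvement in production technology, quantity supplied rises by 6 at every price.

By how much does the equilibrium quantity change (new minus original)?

+9.75

Original equilibrium: 183 - 6p = 2p - 9 gives 192 = 8p, so p = 24 and q = 39.
The new curves are qd = 204 - 6p (demand) and qs = 2p - 3 (supply).
Clearing the new market: 204 - 6p = 2p - 3, so p = 25.875 and q = 48.75.
Δq = 48.75 − 39 = +9.75.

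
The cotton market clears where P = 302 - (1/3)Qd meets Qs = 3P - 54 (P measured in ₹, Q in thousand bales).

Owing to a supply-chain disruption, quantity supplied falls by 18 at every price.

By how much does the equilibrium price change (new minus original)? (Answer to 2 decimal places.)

+3.00

Solve the original market: 906 - 3P = 3P - 54, hence P = 160 and Q = 426.
With the change applied: demand Qd = 906 - 3P, supply Qs = 3P - 72.
Equate the new curves: 906 - 3P = 3P - 72, giving 978 = 6P, P = 163, Q = 417.
ΔP = 163 − 160 = +3.00.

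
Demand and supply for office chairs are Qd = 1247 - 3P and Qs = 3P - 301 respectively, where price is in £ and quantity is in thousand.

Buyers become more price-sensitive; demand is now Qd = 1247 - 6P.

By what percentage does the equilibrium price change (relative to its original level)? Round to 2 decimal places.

-33.33

Original equilibrium: 1247 - 3P = 3P - 301 gives 1548 = 6P, so P = 258 and Q = 473.
After the shift, demand is Qd = 1247 - 6P and supply is Qs = 3P - 301.
Equate the new curves: 1247 - 6P = 3P - 301, giving 1548 = 9P, P = 172, Q = 215.
%ΔP = (172 − 258) / 258 × 100 = -33.33%.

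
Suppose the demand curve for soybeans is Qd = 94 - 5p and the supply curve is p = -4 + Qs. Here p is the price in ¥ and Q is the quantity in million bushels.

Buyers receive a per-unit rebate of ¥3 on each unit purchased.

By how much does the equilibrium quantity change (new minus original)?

Initially, 94 - 5p = p + 4, so 90 = 6p and p = 15, Q = 19.
Since buyers' out-of-pocket price is the market price minus the rebate, the effective demand curve becomes Qd = 109 - 5p.
New equilibrium: 109 - 5p = p + 4 ⇒ 105 = 6p ⇒ p = 17.5, Q = 21.5.
ΔQ = 21.5 − 19 = +2.5.

+2.5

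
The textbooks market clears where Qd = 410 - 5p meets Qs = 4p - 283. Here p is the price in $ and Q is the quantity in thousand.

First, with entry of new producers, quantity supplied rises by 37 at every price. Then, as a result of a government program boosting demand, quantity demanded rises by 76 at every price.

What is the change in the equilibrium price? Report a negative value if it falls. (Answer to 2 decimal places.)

Before the shock: 410 - 5p = 4p - 283 ⇒ 693 = 9p ⇒ p = 77, Q = 25.
With the change applied: demand Qd = 486 - 5p, supply Qs = 4p - 246.
New equilibrium: 486 - 5p = 4p - 246 ⇒ 732 = 9p ⇒ p = 244/3 ≈ 81.3333, Q = 238/3 ≈ 79.3333.
Δp = 81.3333 − 77 = +4.33.

+4.33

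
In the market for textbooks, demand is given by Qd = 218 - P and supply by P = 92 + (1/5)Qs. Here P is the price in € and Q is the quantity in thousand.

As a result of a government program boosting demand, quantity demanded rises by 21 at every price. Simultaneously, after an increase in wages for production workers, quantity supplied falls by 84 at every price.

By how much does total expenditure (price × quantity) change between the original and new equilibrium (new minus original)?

+2294.25

Before the shock: 218 - P = 5P - 460 ⇒ 678 = 6P ⇒ P = 113, Q = 105.
The new curves are Qd = 239 - P (demand) and Qs = 5P - 544 (supply).
Clearing the new market: 239 - P = 5P - 544, so P = 130.5 and Q = 108.5.
Expenditure moves from 113×105 = 11865 to 130.5×108.5 = 14159.25; change = +2294.25.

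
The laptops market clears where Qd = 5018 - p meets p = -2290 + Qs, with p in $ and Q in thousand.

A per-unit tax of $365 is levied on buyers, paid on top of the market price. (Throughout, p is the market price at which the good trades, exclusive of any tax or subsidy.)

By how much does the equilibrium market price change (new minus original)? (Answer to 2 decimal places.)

Initially, 5018 - p = p + 2290, so 2728 = 2p and p = 1364, Q = 3654.
Since buyers pay the price plus the tax, the effective demand curve becomes Qd = 4653 - p.
New equilibrium: 4653 - p = p + 2290 ⇒ 2363 = 2p ⇒ p = 1181.5, Q = 3471.5.
Δp = 1181.5 − 1364 = -182.50.

-182.50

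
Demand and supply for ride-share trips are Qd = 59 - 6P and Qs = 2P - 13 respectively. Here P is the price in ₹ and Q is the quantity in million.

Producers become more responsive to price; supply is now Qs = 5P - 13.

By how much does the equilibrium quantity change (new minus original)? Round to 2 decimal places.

+14.73

Before the shock: 59 - 6P = 2P - 13 ⇒ 72 = 8P ⇒ P = 9, Q = 5.
The new curves are Qd = 59 - 6P (demand) and Qs = 5P - 13 (supply).
Setting them equal: 59 - 6P = 5P - 13 → 72 = 11P, so P = 72/11 ≈ 6.5455 and Q = 217/11 ≈ 19.7273.
ΔQ = 19.7273 − 5 = +14.73.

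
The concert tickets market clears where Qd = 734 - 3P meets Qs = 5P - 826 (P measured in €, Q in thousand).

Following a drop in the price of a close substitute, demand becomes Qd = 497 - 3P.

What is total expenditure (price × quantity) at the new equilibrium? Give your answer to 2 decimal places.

144.70

Before the shock: 734 - 3P = 5P - 826 ⇒ 1560 = 8P ⇒ P = 195, Q = 149.
After the shift, demand is Qd = 497 - 3P and supply is Qs = 5P - 826.
New equilibrium: 497 - 3P = 5P - 826 ⇒ 1323 = 8P ⇒ P = 165.375, Q = 0.875.
New expenditure = 165.375 × 0.875 = 144.70.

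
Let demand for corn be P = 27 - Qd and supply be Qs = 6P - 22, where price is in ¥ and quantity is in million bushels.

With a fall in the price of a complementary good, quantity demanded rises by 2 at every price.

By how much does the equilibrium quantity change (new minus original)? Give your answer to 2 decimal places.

Before the shock: 27 - P = 6P - 22 ⇒ 49 = 7P ⇒ P = 7, Q = 20.
The new curves are Qd = 29 - P (demand) and Qs = 6P - 22 (supply).
Clearing the new market: 29 - P = 6P - 22, so P = 51/7 ≈ 7.2857 and Q = 152/7 ≈ 21.7143.
ΔQ = 21.7143 − 20 = +1.71.

+1.71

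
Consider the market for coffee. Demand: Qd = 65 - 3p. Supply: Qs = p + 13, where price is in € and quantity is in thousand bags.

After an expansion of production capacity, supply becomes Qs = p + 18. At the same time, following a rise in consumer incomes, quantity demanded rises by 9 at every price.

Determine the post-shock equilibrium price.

Solve the original market: 65 - 3p = p + 13, hence p = 13 and Q = 26.
The shock moves the curves to Qd = 74 - 3p and Qs = p + 18.
Setting them equal: 74 - 3p = p + 18 → 56 = 4p, so p = 14 and Q = 32.

14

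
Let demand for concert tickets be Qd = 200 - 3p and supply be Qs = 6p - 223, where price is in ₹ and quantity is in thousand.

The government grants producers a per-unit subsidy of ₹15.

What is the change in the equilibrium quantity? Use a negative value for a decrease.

+30

Initially, 200 - 3p = 6p - 223, so 423 = 9p and p = 47, Q = 59.
Since sellers receive the price plus the subsidy, the effective supply curve becomes Qs = 6p - 133.
Equate the new curves: 200 - 3p = 6p - 133, giving 333 = 9p, p = 37, Q = 89.
ΔQ = 89 − 59 = +30.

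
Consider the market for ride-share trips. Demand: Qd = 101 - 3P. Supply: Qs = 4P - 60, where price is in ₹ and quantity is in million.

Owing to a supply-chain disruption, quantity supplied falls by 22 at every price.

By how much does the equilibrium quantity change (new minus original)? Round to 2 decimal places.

Solve the original market: 101 - 3P = 4P - 60, hence P = 23 and Q = 32.
The new curves are Qd = 101 - 3P (demand) and Qs = 4P - 82 (supply).
Clearing the new market: 101 - 3P = 4P - 82, so P = 183/7 ≈ 26.1429 and Q = 158/7 ≈ 22.5714.
ΔQ = 22.5714 − 32 = -9.43.

-9.43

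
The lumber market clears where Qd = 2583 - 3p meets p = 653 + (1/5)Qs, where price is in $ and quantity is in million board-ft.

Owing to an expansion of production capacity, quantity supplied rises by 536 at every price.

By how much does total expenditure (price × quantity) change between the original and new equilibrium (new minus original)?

Solve the original market: 2583 - 3p = 5p - 3265, hence p = 731 and Q = 390.
The shock moves the curves to Qd = 2583 - 3p and Qs = 5p - 2729.
Equate the new curves: 2583 - 3p = 5p - 2729, giving 5312 = 8p, p = 664, Q = 591.
Expenditure moves from 731×390 = 285090 to 664×591 = 392424; change = +107334.

+107334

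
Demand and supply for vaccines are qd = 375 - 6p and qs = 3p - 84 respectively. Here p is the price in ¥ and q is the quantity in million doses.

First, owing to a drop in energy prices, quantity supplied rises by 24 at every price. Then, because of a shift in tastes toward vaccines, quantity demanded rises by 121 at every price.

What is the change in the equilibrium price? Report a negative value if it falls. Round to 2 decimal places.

Original equilibrium: 375 - 6p = 3p - 84 gives 459 = 9p, so p = 51 and q = 69.
The shock moves the curves to qd = 496 - 6p and qs = 3p - 60.
Clearing the new market: 496 - 6p = 3p - 60, so p = 556/9 ≈ 61.7778 and q = 376/3 ≈ 125.3333.
Δp = 61.7778 − 51 = +10.78.

+10.78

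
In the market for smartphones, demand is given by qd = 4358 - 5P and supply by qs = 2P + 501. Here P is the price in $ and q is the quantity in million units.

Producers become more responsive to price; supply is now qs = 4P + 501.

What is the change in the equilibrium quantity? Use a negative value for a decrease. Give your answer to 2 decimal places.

Initially, 4358 - 5P = 2P + 501, so 3857 = 7P and P = 551, q = 1603.
With the change applied: demand qd = 4358 - 5P, supply qs = 4P + 501.
Equate the new curves: 4358 - 5P = 4P + 501, giving 3857 = 9P, P = 3857/9 ≈ 428.5556, q = 19937/9 ≈ 2215.2222.
Δq = 2215.2222 − 1603 = +612.22.

+612.22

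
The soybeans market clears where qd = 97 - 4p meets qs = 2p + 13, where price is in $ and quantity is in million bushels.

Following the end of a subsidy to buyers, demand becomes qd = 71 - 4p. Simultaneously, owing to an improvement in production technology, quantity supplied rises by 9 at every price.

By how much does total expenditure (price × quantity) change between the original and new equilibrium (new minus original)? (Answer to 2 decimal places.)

-260.94

Initially, 97 - 4p = 2p + 13, so 84 = 6p and p = 14, q = 41.
With the change applied: demand qd = 71 - 4p, supply qs = 2p + 22.
Equate the new curves: 71 - 4p = 2p + 22, giving 49 = 6p, p = 49/6 ≈ 8.1667, q = 115/3 ≈ 38.3333.
Expenditure moves from 14×41 = 574 to 8.1667×38.3333 = 313.0556; change = -260.94.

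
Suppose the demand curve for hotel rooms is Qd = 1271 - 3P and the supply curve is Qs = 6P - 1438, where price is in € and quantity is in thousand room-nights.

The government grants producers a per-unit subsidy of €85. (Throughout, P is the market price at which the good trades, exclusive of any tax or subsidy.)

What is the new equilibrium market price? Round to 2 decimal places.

244.33

Initially, 1271 - 3P = 6P - 1438, so 2709 = 9P and P = 301, Q = 368.
Since sellers receive the price plus the subsidy, the effective supply curve becomes Qs = 6P - 928.
Equate the new curves: 1271 - 3P = 6P - 928, giving 2199 = 9P, P = 733/3 ≈ 244.3333, Q = 538.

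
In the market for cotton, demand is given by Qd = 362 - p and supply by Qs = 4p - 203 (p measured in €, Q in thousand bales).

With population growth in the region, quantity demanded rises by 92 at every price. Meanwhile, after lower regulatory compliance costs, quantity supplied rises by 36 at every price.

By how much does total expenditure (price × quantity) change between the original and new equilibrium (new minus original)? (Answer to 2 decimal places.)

+12824.16

Original equilibrium: 362 - p = 4p - 203 gives 565 = 5p, so p = 113 and Q = 249.
The new curves are Qd = 454 - p (demand) and Qs = 4p - 167 (supply).
Equate the new curves: 454 - p = 4p - 167, giving 621 = 5p, p = 124.2, Q = 329.8.
Expenditure moves from 113×249 = 28137 to 124.2×329.8 = 40961.16; change = +12824.16.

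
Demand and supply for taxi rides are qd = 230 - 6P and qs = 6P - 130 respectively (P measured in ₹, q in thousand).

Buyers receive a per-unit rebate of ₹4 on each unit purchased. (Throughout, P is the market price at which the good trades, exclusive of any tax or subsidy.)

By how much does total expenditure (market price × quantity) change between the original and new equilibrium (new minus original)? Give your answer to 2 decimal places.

Before the shock: 230 - 6P = 6P - 130 ⇒ 360 = 12P ⇒ P = 30, q = 50.
Since buyers' out-of-pocket price is the market price minus the rebate, the effective demand curve becomes qd = 254 - 6P.
Clearing the new market: 254 - 6P = 6P - 130, so P = 32 and q = 62.
Expenditure moves from 30×50 = 1500 to 32×62 = 1984; change = +484.00.

+484.00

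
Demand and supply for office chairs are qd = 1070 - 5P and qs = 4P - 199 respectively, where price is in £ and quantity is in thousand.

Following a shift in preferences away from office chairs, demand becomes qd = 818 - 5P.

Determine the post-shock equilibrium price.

Before the shock: 1070 - 5P = 4P - 199 ⇒ 1269 = 9P ⇒ P = 141, q = 365.
The new curves are qd = 818 - 5P (demand) and qs = 4P - 199 (supply).
New equilibrium: 818 - 5P = 4P - 199 ⇒ 1017 = 9P ⇒ P = 113, q = 253.

113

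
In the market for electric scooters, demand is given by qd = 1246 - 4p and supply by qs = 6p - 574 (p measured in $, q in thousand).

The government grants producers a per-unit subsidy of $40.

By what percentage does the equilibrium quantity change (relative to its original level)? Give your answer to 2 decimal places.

+18.53

Initially, 1246 - 4p = 6p - 574, so 1820 = 10p and p = 182, q = 518.
Since sellers receive the price plus the subsidy, the effective supply curve becomes qs = 6p - 334.
New equilibrium: 1246 - 4p = 6p - 334 ⇒ 1580 = 10p ⇒ p = 158, q = 614.
%Δq = (614 − 518) / 518 × 100 = +18.53%.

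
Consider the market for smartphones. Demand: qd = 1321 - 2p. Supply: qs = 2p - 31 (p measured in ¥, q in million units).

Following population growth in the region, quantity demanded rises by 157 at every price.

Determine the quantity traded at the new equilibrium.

Before the shock: 1321 - 2p = 2p - 31 ⇒ 1352 = 4p ⇒ p = 338, q = 645.
After the shift, demand is qd = 1478 - 2p and supply is qs = 2p - 31.
Equate the new curves: 1478 - 2p = 2p - 31, giving 1509 = 4p, p = 377.25, q = 723.5.

723.5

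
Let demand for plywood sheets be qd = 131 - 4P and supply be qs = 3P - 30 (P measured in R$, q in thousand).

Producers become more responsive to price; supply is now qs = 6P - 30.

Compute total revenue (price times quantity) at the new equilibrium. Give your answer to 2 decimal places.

1072.26

Before the shock: 131 - 4P = 3P - 30 ⇒ 161 = 7P ⇒ P = 23, q = 39.
After the shift, demand is qd = 131 - 4P and supply is qs = 6P - 30.
Clearing the new market: 131 - 4P = 6P - 30, so P = 16.1 and q = 66.6.
New expenditure = 16.1 × 66.6 = 1072.26.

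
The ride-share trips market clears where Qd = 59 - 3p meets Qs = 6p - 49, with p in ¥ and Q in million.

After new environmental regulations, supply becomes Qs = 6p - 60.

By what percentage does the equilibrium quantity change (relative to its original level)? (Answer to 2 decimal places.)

-15.94

Solve the original market: 59 - 3p = 6p - 49, hence p = 12 and Q = 23.
After the shift, demand is Qd = 59 - 3p and supply is Qs = 6p - 60.
New equilibrium: 59 - 3p = 6p - 60 ⇒ 119 = 9p ⇒ p = 119/9 ≈ 13.2222, Q = 58/3 ≈ 19.3333.
%ΔQ = (19.3333 − 23) / 23 × 100 = -15.94%.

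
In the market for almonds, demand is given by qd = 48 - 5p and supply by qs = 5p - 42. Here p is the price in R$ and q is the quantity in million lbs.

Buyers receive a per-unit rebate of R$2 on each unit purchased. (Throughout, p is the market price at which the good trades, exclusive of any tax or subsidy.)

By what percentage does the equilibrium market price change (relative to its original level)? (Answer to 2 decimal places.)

Before the shock: 48 - 5p = 5p - 42 ⇒ 90 = 10p ⇒ p = 9, q = 3.
Since buyers' out-of-pocket price is the market price minus the rebate, the effective demand curve becomes qd = 58 - 5p.
New equilibrium: 58 - 5p = 5p - 42 ⇒ 100 = 10p ⇒ p = 10, q = 8.
%Δp = (10 − 9) / 9 × 100 = +11.11%.

+11.11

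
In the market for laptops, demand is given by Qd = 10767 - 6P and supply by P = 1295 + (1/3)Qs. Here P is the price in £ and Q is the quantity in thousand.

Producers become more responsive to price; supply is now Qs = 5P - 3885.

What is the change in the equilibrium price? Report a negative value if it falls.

-296

Original equilibrium: 10767 - 6P = 3P - 3885 gives 14652 = 9P, so P = 1628 and Q = 999.
After the shift, demand is Qd = 10767 - 6P and supply is Qs = 5P - 3885.
Setting them equal: 10767 - 6P = 5P - 3885 → 14652 = 11P, so P = 1332 and Q = 2775.
ΔP = 1332 − 1628 = -296.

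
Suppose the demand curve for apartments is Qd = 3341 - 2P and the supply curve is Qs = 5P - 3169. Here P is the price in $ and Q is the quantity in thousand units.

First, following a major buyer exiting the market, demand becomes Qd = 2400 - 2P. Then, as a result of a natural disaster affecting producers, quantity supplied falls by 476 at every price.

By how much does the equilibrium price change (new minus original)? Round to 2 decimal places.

-66.43

Solve the original market: 3341 - 2P = 5P - 3169, hence P = 930 and Q = 1481.
The new curves are Qd = 2400 - 2P (demand) and Qs = 5P - 3645 (supply).
Clearing the new market: 2400 - 2P = 5P - 3645, so P = 6045/7 ≈ 863.5714 and Q = 4710/7 ≈ 672.8571.
ΔP = 863.5714 − 930 = -66.43.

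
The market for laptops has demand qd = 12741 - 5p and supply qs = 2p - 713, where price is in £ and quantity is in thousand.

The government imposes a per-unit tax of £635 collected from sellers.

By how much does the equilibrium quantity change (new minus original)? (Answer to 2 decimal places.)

Initially, 12741 - 5p = 2p - 713, so 13454 = 7p and p = 1922, q = 3131.
Since sellers keep the price net of the tax, the effective supply curve becomes qs = 2p - 1983.
Clearing the new market: 12741 - 5p = 2p - 1983, so p = 14724/7 ≈ 2103.4286 and q = 15567/7 ≈ 2223.8571.
Δq = 2223.8571 − 3131 = -907.14.

-907.14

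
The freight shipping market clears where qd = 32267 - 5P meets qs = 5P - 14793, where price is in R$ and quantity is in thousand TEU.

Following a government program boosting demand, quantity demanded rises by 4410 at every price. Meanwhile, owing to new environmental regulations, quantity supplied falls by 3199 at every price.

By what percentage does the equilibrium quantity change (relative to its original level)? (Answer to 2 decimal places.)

Initially, 32267 - 5P = 5P - 14793, so 47060 = 10P and P = 4706, q = 8737.
The shock moves the curves to qd = 36677 - 5P and qs = 5P - 17992.
Equate the new curves: 36677 - 5P = 5P - 17992, giving 54669 = 10P, P = 5466.9, q = 9342.5.
%Δq = (9342.5 − 8737) / 8737 × 100 = +6.93%.

+6.93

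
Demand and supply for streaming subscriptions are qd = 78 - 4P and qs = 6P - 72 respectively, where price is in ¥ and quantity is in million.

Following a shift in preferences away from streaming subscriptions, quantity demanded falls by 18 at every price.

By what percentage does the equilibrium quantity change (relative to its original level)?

Initially, 78 - 4P = 6P - 72, so 150 = 10P and P = 15, q = 18.
After the shift, demand is qd = 60 - 4P and supply is qs = 6P - 72.
New equilibrium: 60 - 4P = 6P - 72 ⇒ 132 = 10P ⇒ P = 13.2, q = 7.2.
%Δq = (7.2 − 18) / 18 × 100 = -60%.

-60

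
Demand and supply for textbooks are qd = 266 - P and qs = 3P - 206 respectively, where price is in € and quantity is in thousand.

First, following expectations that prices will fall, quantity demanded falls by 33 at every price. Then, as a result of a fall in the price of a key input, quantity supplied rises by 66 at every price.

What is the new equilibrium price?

93.25

Before the shock: 266 - P = 3P - 206 ⇒ 472 = 4P ⇒ P = 118, q = 148.
With the change applied: demand qd = 233 - P, supply qs = 3P - 140.
Clearing the new market: 233 - P = 3P - 140, so P = 93.25 and q = 139.75.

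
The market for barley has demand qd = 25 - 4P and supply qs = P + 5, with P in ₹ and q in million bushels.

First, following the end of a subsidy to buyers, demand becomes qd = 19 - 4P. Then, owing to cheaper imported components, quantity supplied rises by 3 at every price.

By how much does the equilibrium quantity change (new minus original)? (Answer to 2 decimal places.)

+1.20

Solve the original market: 25 - 4P = P + 5, hence P = 4 and q = 9.
After the shift, demand is qd = 19 - 4P and supply is qs = P + 8.
Setting them equal: 19 - 4P = P + 8 → 11 = 5P, so P = 2.2 and q = 10.2.
Δq = 10.2 − 9 = +1.20.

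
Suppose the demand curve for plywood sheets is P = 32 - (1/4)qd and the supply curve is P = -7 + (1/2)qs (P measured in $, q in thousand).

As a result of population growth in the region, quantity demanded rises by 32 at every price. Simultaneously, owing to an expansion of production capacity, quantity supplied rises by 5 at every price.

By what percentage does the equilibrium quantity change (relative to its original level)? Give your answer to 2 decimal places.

+26.92

Before the shock: 128 - 4P = 2P + 14 ⇒ 114 = 6P ⇒ P = 19, q = 52.
After the shift, demand is qd = 160 - 4P and supply is qs = 2P + 19.
Clearing the new market: 160 - 4P = 2P + 19, so P = 23.5 and q = 66.
%Δq = (66 − 52) / 52 × 100 = +26.92%.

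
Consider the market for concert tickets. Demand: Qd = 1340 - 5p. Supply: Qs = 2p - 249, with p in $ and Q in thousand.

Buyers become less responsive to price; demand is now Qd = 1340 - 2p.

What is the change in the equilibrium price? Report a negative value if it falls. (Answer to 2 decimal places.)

+170.25

Original equilibrium: 1340 - 5p = 2p - 249 gives 1589 = 7p, so p = 227 and Q = 205.
After the shift, demand is Qd = 1340 - 2p and supply is Qs = 2p - 249.
Setting them equal: 1340 - 2p = 2p - 249 → 1589 = 4p, so p = 397.25 and Q = 545.5.
Δp = 397.25 − 227 = +170.25.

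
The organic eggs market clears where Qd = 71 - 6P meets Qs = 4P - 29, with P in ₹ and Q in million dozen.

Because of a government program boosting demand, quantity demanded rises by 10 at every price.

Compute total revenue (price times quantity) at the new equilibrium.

Before the shock: 71 - 6P = 4P - 29 ⇒ 100 = 10P ⇒ P = 10, Q = 11.
After the shift, demand is Qd = 81 - 6P and supply is Qs = 4P - 29.
Setting them equal: 81 - 6P = 4P - 29 → 110 = 10P, so P = 11 and Q = 15.
New expenditure = 11 × 15 = 165.

165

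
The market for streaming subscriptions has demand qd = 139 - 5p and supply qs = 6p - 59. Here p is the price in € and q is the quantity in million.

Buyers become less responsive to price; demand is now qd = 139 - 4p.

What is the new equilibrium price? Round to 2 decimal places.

19.80

Initially, 139 - 5p = 6p - 59, so 198 = 11p and p = 18, q = 49.
After the shift, demand is qd = 139 - 4p and supply is qs = 6p - 59.
Equate the new curves: 139 - 4p = 6p - 59, giving 198 = 10p, p = 19.8, q = 59.8.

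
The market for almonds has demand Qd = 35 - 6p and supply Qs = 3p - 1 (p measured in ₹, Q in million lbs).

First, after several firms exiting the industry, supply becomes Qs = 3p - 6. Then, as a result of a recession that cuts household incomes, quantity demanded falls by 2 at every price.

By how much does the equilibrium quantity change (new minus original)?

-4

Original equilibrium: 35 - 6p = 3p - 1 gives 36 = 9p, so p = 4 and Q = 11.
The shock moves the curves to Qd = 33 - 6p and Qs = 3p - 6.
New equilibrium: 33 - 6p = 3p - 6 ⇒ 39 = 9p ⇒ p = 13/3 ≈ 4.3333, Q = 7.
ΔQ = 7 − 11 = -4.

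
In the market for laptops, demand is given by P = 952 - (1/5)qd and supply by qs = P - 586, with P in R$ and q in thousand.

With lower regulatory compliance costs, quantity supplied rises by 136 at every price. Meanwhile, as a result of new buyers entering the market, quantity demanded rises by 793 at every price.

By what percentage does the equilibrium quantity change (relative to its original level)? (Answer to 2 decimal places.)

Initially, 4760 - 5P = P - 586, so 5346 = 6P and P = 891, q = 305.
With the change applied: demand qd = 5553 - 5P, supply qs = P - 450.
New equilibrium: 5553 - 5P = P - 450 ⇒ 6003 = 6P ⇒ P = 1000.5, q = 550.5.
%Δq = (550.5 − 305) / 305 × 100 = +80.49%.

+80.49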